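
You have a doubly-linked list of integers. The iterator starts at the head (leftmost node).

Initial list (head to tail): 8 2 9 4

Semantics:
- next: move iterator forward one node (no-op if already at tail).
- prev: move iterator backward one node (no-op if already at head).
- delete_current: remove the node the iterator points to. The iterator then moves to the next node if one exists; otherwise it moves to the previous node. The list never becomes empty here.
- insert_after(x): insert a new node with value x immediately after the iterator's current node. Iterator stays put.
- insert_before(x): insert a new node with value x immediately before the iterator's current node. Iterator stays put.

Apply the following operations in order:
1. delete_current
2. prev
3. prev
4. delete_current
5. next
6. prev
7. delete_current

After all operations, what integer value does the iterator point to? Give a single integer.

Answer: 4

Derivation:
After 1 (delete_current): list=[2, 9, 4] cursor@2
After 2 (prev): list=[2, 9, 4] cursor@2
After 3 (prev): list=[2, 9, 4] cursor@2
After 4 (delete_current): list=[9, 4] cursor@9
After 5 (next): list=[9, 4] cursor@4
After 6 (prev): list=[9, 4] cursor@9
After 7 (delete_current): list=[4] cursor@4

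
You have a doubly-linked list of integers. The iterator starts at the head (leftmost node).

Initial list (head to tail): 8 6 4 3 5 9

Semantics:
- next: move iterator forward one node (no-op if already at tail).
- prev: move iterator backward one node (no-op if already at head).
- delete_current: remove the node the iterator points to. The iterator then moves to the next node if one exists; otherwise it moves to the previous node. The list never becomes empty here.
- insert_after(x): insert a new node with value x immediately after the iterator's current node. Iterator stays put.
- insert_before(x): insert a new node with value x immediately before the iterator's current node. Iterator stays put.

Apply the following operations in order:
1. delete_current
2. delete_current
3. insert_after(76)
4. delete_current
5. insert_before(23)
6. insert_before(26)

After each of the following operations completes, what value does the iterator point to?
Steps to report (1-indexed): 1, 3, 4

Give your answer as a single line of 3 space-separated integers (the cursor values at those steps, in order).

After 1 (delete_current): list=[6, 4, 3, 5, 9] cursor@6
After 2 (delete_current): list=[4, 3, 5, 9] cursor@4
After 3 (insert_after(76)): list=[4, 76, 3, 5, 9] cursor@4
After 4 (delete_current): list=[76, 3, 5, 9] cursor@76
After 5 (insert_before(23)): list=[23, 76, 3, 5, 9] cursor@76
After 6 (insert_before(26)): list=[23, 26, 76, 3, 5, 9] cursor@76

Answer: 6 4 76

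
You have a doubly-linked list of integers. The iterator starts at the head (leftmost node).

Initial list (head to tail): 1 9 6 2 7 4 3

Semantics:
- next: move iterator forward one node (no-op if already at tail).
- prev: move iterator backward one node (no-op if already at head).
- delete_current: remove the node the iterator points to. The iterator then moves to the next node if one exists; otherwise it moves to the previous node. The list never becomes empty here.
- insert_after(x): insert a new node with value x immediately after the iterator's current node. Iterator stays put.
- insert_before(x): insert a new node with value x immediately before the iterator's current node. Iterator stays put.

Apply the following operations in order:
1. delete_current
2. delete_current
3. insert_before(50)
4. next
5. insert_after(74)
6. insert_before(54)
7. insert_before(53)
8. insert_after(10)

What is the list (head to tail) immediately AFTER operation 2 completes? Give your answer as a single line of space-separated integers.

Answer: 6 2 7 4 3

Derivation:
After 1 (delete_current): list=[9, 6, 2, 7, 4, 3] cursor@9
After 2 (delete_current): list=[6, 2, 7, 4, 3] cursor@6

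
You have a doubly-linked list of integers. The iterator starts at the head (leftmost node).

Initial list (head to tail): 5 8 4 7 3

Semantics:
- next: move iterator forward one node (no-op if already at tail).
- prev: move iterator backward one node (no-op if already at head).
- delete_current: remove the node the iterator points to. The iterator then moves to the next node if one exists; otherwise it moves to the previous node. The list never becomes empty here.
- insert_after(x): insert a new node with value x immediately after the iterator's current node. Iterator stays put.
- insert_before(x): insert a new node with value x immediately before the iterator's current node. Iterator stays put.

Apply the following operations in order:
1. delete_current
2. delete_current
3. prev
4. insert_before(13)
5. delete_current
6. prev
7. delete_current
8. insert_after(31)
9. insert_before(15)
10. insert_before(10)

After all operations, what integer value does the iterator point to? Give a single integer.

Answer: 7

Derivation:
After 1 (delete_current): list=[8, 4, 7, 3] cursor@8
After 2 (delete_current): list=[4, 7, 3] cursor@4
After 3 (prev): list=[4, 7, 3] cursor@4
After 4 (insert_before(13)): list=[13, 4, 7, 3] cursor@4
After 5 (delete_current): list=[13, 7, 3] cursor@7
After 6 (prev): list=[13, 7, 3] cursor@13
After 7 (delete_current): list=[7, 3] cursor@7
After 8 (insert_after(31)): list=[7, 31, 3] cursor@7
After 9 (insert_before(15)): list=[15, 7, 31, 3] cursor@7
After 10 (insert_before(10)): list=[15, 10, 7, 31, 3] cursor@7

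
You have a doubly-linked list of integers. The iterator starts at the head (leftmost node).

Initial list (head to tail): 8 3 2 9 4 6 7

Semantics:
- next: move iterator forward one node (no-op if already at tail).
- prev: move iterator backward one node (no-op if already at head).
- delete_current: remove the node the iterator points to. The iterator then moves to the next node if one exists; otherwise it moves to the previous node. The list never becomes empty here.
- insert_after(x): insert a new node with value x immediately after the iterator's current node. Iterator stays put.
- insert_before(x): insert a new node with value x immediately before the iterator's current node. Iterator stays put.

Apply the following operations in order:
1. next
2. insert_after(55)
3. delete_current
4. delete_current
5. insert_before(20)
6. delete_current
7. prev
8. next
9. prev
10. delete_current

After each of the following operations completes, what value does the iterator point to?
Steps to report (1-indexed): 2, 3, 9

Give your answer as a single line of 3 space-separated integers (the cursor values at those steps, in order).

Answer: 3 55 20

Derivation:
After 1 (next): list=[8, 3, 2, 9, 4, 6, 7] cursor@3
After 2 (insert_after(55)): list=[8, 3, 55, 2, 9, 4, 6, 7] cursor@3
After 3 (delete_current): list=[8, 55, 2, 9, 4, 6, 7] cursor@55
After 4 (delete_current): list=[8, 2, 9, 4, 6, 7] cursor@2
After 5 (insert_before(20)): list=[8, 20, 2, 9, 4, 6, 7] cursor@2
After 6 (delete_current): list=[8, 20, 9, 4, 6, 7] cursor@9
After 7 (prev): list=[8, 20, 9, 4, 6, 7] cursor@20
After 8 (next): list=[8, 20, 9, 4, 6, 7] cursor@9
After 9 (prev): list=[8, 20, 9, 4, 6, 7] cursor@20
After 10 (delete_current): list=[8, 9, 4, 6, 7] cursor@9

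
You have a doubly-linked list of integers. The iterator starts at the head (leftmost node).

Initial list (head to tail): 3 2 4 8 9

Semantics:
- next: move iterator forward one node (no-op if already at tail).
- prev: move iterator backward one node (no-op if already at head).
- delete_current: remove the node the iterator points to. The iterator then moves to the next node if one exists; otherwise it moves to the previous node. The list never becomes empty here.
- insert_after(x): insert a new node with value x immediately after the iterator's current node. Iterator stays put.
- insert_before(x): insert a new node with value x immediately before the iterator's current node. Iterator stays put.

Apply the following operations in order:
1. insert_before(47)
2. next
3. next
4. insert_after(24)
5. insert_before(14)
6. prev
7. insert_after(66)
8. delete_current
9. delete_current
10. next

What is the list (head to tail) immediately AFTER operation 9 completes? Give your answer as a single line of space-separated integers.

Answer: 47 3 2 4 24 8 9

Derivation:
After 1 (insert_before(47)): list=[47, 3, 2, 4, 8, 9] cursor@3
After 2 (next): list=[47, 3, 2, 4, 8, 9] cursor@2
After 3 (next): list=[47, 3, 2, 4, 8, 9] cursor@4
After 4 (insert_after(24)): list=[47, 3, 2, 4, 24, 8, 9] cursor@4
After 5 (insert_before(14)): list=[47, 3, 2, 14, 4, 24, 8, 9] cursor@4
After 6 (prev): list=[47, 3, 2, 14, 4, 24, 8, 9] cursor@14
After 7 (insert_after(66)): list=[47, 3, 2, 14, 66, 4, 24, 8, 9] cursor@14
After 8 (delete_current): list=[47, 3, 2, 66, 4, 24, 8, 9] cursor@66
After 9 (delete_current): list=[47, 3, 2, 4, 24, 8, 9] cursor@4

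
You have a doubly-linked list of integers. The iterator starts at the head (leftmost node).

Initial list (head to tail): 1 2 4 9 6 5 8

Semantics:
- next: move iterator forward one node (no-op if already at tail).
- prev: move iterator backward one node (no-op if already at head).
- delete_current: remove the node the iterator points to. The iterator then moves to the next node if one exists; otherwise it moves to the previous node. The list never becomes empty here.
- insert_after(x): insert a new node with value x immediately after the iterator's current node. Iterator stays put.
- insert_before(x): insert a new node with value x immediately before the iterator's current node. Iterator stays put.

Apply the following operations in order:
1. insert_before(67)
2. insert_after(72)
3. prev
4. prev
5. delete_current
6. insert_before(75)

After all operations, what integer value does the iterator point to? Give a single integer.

Answer: 1

Derivation:
After 1 (insert_before(67)): list=[67, 1, 2, 4, 9, 6, 5, 8] cursor@1
After 2 (insert_after(72)): list=[67, 1, 72, 2, 4, 9, 6, 5, 8] cursor@1
After 3 (prev): list=[67, 1, 72, 2, 4, 9, 6, 5, 8] cursor@67
After 4 (prev): list=[67, 1, 72, 2, 4, 9, 6, 5, 8] cursor@67
After 5 (delete_current): list=[1, 72, 2, 4, 9, 6, 5, 8] cursor@1
After 6 (insert_before(75)): list=[75, 1, 72, 2, 4, 9, 6, 5, 8] cursor@1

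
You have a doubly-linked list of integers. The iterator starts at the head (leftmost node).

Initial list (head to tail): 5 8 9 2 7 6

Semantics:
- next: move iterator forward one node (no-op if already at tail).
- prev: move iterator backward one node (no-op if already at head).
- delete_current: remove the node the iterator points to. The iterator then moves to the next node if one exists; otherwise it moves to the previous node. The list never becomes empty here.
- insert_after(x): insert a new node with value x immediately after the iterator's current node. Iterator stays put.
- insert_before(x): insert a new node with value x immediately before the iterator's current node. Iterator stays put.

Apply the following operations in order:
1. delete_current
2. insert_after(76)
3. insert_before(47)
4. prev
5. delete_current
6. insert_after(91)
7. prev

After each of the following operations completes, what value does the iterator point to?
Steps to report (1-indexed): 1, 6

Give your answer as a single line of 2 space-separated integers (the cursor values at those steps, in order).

Answer: 8 8

Derivation:
After 1 (delete_current): list=[8, 9, 2, 7, 6] cursor@8
After 2 (insert_after(76)): list=[8, 76, 9, 2, 7, 6] cursor@8
After 3 (insert_before(47)): list=[47, 8, 76, 9, 2, 7, 6] cursor@8
After 4 (prev): list=[47, 8, 76, 9, 2, 7, 6] cursor@47
After 5 (delete_current): list=[8, 76, 9, 2, 7, 6] cursor@8
After 6 (insert_after(91)): list=[8, 91, 76, 9, 2, 7, 6] cursor@8
After 7 (prev): list=[8, 91, 76, 9, 2, 7, 6] cursor@8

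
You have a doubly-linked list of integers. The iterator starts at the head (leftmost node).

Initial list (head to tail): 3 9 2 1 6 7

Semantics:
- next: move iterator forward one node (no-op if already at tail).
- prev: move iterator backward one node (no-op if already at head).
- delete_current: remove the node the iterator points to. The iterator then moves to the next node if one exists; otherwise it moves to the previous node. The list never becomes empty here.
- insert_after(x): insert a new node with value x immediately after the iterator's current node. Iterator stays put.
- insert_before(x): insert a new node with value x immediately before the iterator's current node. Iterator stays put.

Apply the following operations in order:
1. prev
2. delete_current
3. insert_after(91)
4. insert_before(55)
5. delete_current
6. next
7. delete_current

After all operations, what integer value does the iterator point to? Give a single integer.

After 1 (prev): list=[3, 9, 2, 1, 6, 7] cursor@3
After 2 (delete_current): list=[9, 2, 1, 6, 7] cursor@9
After 3 (insert_after(91)): list=[9, 91, 2, 1, 6, 7] cursor@9
After 4 (insert_before(55)): list=[55, 9, 91, 2, 1, 6, 7] cursor@9
After 5 (delete_current): list=[55, 91, 2, 1, 6, 7] cursor@91
After 6 (next): list=[55, 91, 2, 1, 6, 7] cursor@2
After 7 (delete_current): list=[55, 91, 1, 6, 7] cursor@1

Answer: 1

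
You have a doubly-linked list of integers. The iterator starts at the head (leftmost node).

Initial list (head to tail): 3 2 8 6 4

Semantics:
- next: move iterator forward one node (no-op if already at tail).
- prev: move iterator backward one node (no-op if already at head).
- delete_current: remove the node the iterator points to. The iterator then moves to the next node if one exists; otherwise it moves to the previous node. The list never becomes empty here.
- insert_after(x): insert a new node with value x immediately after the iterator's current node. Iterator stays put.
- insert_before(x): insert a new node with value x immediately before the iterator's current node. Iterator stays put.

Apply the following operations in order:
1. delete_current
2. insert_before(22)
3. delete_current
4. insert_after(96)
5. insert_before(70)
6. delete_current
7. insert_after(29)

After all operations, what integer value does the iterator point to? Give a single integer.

Answer: 96

Derivation:
After 1 (delete_current): list=[2, 8, 6, 4] cursor@2
After 2 (insert_before(22)): list=[22, 2, 8, 6, 4] cursor@2
After 3 (delete_current): list=[22, 8, 6, 4] cursor@8
After 4 (insert_after(96)): list=[22, 8, 96, 6, 4] cursor@8
After 5 (insert_before(70)): list=[22, 70, 8, 96, 6, 4] cursor@8
After 6 (delete_current): list=[22, 70, 96, 6, 4] cursor@96
After 7 (insert_after(29)): list=[22, 70, 96, 29, 6, 4] cursor@96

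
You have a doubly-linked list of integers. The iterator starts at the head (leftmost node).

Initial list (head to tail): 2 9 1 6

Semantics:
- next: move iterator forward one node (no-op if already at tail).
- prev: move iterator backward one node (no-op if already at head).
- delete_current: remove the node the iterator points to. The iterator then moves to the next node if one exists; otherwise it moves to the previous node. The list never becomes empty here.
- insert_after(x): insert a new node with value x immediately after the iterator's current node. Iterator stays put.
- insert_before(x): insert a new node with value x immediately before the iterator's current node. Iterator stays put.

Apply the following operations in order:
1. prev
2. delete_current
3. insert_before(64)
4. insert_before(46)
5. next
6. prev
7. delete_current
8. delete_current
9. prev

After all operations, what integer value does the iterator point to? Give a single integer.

After 1 (prev): list=[2, 9, 1, 6] cursor@2
After 2 (delete_current): list=[9, 1, 6] cursor@9
After 3 (insert_before(64)): list=[64, 9, 1, 6] cursor@9
After 4 (insert_before(46)): list=[64, 46, 9, 1, 6] cursor@9
After 5 (next): list=[64, 46, 9, 1, 6] cursor@1
After 6 (prev): list=[64, 46, 9, 1, 6] cursor@9
After 7 (delete_current): list=[64, 46, 1, 6] cursor@1
After 8 (delete_current): list=[64, 46, 6] cursor@6
After 9 (prev): list=[64, 46, 6] cursor@46

Answer: 46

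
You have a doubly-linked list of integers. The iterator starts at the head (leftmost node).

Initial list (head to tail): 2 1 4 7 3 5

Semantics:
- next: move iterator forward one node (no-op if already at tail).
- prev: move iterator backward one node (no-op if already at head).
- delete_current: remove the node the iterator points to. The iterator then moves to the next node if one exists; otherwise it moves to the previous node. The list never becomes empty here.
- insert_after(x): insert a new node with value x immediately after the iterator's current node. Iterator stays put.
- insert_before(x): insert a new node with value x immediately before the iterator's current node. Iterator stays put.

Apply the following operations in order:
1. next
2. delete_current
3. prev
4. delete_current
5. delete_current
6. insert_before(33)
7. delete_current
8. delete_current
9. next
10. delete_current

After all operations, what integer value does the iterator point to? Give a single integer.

After 1 (next): list=[2, 1, 4, 7, 3, 5] cursor@1
After 2 (delete_current): list=[2, 4, 7, 3, 5] cursor@4
After 3 (prev): list=[2, 4, 7, 3, 5] cursor@2
After 4 (delete_current): list=[4, 7, 3, 5] cursor@4
After 5 (delete_current): list=[7, 3, 5] cursor@7
After 6 (insert_before(33)): list=[33, 7, 3, 5] cursor@7
After 7 (delete_current): list=[33, 3, 5] cursor@3
After 8 (delete_current): list=[33, 5] cursor@5
After 9 (next): list=[33, 5] cursor@5
After 10 (delete_current): list=[33] cursor@33

Answer: 33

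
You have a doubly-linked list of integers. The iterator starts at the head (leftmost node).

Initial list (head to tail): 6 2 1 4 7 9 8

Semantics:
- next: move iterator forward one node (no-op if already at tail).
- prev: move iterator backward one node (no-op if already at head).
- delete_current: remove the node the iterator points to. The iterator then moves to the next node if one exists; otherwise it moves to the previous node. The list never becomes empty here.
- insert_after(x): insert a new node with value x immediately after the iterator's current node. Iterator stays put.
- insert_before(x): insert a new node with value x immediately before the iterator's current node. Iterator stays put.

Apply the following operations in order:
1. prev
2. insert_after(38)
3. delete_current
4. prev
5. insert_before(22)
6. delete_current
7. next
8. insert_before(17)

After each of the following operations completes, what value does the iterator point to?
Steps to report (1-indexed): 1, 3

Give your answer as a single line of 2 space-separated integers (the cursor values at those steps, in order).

After 1 (prev): list=[6, 2, 1, 4, 7, 9, 8] cursor@6
After 2 (insert_after(38)): list=[6, 38, 2, 1, 4, 7, 9, 8] cursor@6
After 3 (delete_current): list=[38, 2, 1, 4, 7, 9, 8] cursor@38
After 4 (prev): list=[38, 2, 1, 4, 7, 9, 8] cursor@38
After 5 (insert_before(22)): list=[22, 38, 2, 1, 4, 7, 9, 8] cursor@38
After 6 (delete_current): list=[22, 2, 1, 4, 7, 9, 8] cursor@2
After 7 (next): list=[22, 2, 1, 4, 7, 9, 8] cursor@1
After 8 (insert_before(17)): list=[22, 2, 17, 1, 4, 7, 9, 8] cursor@1

Answer: 6 38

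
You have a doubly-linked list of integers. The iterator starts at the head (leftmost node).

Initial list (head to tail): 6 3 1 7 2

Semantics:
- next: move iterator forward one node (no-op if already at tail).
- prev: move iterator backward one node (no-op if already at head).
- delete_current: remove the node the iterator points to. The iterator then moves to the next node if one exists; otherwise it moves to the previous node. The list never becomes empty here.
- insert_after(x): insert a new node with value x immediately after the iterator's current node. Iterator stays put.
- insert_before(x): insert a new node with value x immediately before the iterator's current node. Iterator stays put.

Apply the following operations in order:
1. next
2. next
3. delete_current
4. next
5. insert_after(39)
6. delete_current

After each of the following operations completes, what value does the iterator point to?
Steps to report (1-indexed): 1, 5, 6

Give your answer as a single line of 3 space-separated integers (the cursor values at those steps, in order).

After 1 (next): list=[6, 3, 1, 7, 2] cursor@3
After 2 (next): list=[6, 3, 1, 7, 2] cursor@1
After 3 (delete_current): list=[6, 3, 7, 2] cursor@7
After 4 (next): list=[6, 3, 7, 2] cursor@2
After 5 (insert_after(39)): list=[6, 3, 7, 2, 39] cursor@2
After 6 (delete_current): list=[6, 3, 7, 39] cursor@39

Answer: 3 2 39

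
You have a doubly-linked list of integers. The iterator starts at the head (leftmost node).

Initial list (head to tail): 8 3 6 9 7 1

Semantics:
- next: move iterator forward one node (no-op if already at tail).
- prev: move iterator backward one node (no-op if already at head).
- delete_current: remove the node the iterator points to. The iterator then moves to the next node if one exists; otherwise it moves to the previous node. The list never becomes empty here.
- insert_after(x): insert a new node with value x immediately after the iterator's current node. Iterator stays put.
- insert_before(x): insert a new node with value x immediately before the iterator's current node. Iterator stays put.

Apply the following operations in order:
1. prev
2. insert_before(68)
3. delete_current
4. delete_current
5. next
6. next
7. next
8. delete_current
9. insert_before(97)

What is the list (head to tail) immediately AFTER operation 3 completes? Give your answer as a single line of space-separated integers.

Answer: 68 3 6 9 7 1

Derivation:
After 1 (prev): list=[8, 3, 6, 9, 7, 1] cursor@8
After 2 (insert_before(68)): list=[68, 8, 3, 6, 9, 7, 1] cursor@8
After 3 (delete_current): list=[68, 3, 6, 9, 7, 1] cursor@3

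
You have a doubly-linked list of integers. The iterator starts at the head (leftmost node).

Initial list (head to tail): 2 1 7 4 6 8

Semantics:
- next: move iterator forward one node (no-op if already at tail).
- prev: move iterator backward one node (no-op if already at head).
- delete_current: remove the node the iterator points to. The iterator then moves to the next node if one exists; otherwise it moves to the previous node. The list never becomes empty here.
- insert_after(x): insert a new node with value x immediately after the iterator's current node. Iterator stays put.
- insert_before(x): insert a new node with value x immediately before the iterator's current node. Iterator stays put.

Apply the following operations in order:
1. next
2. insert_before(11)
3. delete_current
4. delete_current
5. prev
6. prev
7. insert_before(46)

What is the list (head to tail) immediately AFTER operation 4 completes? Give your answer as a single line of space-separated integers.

Answer: 2 11 4 6 8

Derivation:
After 1 (next): list=[2, 1, 7, 4, 6, 8] cursor@1
After 2 (insert_before(11)): list=[2, 11, 1, 7, 4, 6, 8] cursor@1
After 3 (delete_current): list=[2, 11, 7, 4, 6, 8] cursor@7
After 4 (delete_current): list=[2, 11, 4, 6, 8] cursor@4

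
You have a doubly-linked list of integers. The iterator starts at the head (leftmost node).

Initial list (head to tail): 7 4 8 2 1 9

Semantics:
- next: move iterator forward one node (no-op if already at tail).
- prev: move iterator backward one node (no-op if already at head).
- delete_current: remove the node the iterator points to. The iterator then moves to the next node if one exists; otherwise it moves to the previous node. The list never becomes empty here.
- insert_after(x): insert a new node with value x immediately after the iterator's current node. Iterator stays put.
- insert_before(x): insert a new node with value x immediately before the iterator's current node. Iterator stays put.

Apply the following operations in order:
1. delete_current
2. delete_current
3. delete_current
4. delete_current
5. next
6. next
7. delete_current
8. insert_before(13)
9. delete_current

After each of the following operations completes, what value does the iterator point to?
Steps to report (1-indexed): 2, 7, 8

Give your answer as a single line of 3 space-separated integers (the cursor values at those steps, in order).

After 1 (delete_current): list=[4, 8, 2, 1, 9] cursor@4
After 2 (delete_current): list=[8, 2, 1, 9] cursor@8
After 3 (delete_current): list=[2, 1, 9] cursor@2
After 4 (delete_current): list=[1, 9] cursor@1
After 5 (next): list=[1, 9] cursor@9
After 6 (next): list=[1, 9] cursor@9
After 7 (delete_current): list=[1] cursor@1
After 8 (insert_before(13)): list=[13, 1] cursor@1
After 9 (delete_current): list=[13] cursor@13

Answer: 8 1 1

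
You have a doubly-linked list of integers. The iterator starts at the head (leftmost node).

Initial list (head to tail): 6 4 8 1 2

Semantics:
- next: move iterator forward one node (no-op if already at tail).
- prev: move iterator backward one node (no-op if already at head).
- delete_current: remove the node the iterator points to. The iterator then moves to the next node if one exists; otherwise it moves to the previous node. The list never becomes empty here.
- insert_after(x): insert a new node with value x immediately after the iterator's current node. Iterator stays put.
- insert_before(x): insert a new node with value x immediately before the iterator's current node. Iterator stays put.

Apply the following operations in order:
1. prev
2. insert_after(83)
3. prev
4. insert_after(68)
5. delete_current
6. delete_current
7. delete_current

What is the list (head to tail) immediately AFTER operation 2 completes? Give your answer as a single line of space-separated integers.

Answer: 6 83 4 8 1 2

Derivation:
After 1 (prev): list=[6, 4, 8, 1, 2] cursor@6
After 2 (insert_after(83)): list=[6, 83, 4, 8, 1, 2] cursor@6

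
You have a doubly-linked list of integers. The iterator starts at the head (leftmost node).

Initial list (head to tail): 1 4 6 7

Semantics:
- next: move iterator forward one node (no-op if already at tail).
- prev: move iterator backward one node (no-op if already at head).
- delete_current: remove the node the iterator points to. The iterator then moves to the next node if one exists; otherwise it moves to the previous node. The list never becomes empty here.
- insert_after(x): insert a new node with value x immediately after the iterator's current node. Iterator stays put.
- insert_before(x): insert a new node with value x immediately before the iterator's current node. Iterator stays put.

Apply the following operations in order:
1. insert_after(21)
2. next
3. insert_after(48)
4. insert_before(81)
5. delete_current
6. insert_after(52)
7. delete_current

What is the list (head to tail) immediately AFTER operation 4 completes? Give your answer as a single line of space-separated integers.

Answer: 1 81 21 48 4 6 7

Derivation:
After 1 (insert_after(21)): list=[1, 21, 4, 6, 7] cursor@1
After 2 (next): list=[1, 21, 4, 6, 7] cursor@21
After 3 (insert_after(48)): list=[1, 21, 48, 4, 6, 7] cursor@21
After 4 (insert_before(81)): list=[1, 81, 21, 48, 4, 6, 7] cursor@21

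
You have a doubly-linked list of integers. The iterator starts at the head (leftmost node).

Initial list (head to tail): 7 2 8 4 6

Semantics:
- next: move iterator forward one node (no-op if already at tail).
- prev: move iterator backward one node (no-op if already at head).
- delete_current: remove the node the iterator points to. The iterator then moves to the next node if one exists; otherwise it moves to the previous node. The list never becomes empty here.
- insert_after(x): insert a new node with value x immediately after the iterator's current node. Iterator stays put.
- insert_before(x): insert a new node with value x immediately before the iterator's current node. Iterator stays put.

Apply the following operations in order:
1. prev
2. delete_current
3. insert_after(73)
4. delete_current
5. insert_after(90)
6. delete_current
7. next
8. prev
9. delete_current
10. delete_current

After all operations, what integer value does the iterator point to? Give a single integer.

Answer: 4

Derivation:
After 1 (prev): list=[7, 2, 8, 4, 6] cursor@7
After 2 (delete_current): list=[2, 8, 4, 6] cursor@2
After 3 (insert_after(73)): list=[2, 73, 8, 4, 6] cursor@2
After 4 (delete_current): list=[73, 8, 4, 6] cursor@73
After 5 (insert_after(90)): list=[73, 90, 8, 4, 6] cursor@73
After 6 (delete_current): list=[90, 8, 4, 6] cursor@90
After 7 (next): list=[90, 8, 4, 6] cursor@8
After 8 (prev): list=[90, 8, 4, 6] cursor@90
After 9 (delete_current): list=[8, 4, 6] cursor@8
After 10 (delete_current): list=[4, 6] cursor@4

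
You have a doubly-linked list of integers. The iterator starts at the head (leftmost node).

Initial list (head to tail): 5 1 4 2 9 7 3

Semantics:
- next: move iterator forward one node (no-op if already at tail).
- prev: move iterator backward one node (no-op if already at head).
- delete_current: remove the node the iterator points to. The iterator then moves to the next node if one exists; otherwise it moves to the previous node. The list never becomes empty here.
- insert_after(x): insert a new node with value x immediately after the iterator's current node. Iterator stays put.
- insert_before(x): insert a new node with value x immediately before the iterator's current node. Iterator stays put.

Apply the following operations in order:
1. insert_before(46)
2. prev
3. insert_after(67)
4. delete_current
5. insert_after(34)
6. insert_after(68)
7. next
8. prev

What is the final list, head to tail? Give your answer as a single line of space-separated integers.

Answer: 67 68 34 5 1 4 2 9 7 3

Derivation:
After 1 (insert_before(46)): list=[46, 5, 1, 4, 2, 9, 7, 3] cursor@5
After 2 (prev): list=[46, 5, 1, 4, 2, 9, 7, 3] cursor@46
After 3 (insert_after(67)): list=[46, 67, 5, 1, 4, 2, 9, 7, 3] cursor@46
After 4 (delete_current): list=[67, 5, 1, 4, 2, 9, 7, 3] cursor@67
After 5 (insert_after(34)): list=[67, 34, 5, 1, 4, 2, 9, 7, 3] cursor@67
After 6 (insert_after(68)): list=[67, 68, 34, 5, 1, 4, 2, 9, 7, 3] cursor@67
After 7 (next): list=[67, 68, 34, 5, 1, 4, 2, 9, 7, 3] cursor@68
After 8 (prev): list=[67, 68, 34, 5, 1, 4, 2, 9, 7, 3] cursor@67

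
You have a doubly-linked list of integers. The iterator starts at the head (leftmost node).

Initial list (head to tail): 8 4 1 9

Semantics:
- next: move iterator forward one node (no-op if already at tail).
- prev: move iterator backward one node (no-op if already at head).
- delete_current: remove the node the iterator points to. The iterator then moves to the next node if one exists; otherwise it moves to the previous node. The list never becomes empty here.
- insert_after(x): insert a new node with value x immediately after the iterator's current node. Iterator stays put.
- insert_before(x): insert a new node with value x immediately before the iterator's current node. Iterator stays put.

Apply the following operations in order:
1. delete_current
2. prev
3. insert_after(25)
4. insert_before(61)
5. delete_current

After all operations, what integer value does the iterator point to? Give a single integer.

Answer: 25

Derivation:
After 1 (delete_current): list=[4, 1, 9] cursor@4
After 2 (prev): list=[4, 1, 9] cursor@4
After 3 (insert_after(25)): list=[4, 25, 1, 9] cursor@4
After 4 (insert_before(61)): list=[61, 4, 25, 1, 9] cursor@4
After 5 (delete_current): list=[61, 25, 1, 9] cursor@25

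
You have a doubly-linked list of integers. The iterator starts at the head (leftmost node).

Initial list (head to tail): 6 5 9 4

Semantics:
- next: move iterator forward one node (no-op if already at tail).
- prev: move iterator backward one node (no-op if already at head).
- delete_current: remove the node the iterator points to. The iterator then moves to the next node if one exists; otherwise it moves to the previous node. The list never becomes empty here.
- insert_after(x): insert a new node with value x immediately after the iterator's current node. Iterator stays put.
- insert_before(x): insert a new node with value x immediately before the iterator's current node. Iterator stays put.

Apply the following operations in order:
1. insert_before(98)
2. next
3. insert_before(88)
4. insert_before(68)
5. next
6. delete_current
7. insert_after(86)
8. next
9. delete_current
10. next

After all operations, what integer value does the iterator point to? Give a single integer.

After 1 (insert_before(98)): list=[98, 6, 5, 9, 4] cursor@6
After 2 (next): list=[98, 6, 5, 9, 4] cursor@5
After 3 (insert_before(88)): list=[98, 6, 88, 5, 9, 4] cursor@5
After 4 (insert_before(68)): list=[98, 6, 88, 68, 5, 9, 4] cursor@5
After 5 (next): list=[98, 6, 88, 68, 5, 9, 4] cursor@9
After 6 (delete_current): list=[98, 6, 88, 68, 5, 4] cursor@4
After 7 (insert_after(86)): list=[98, 6, 88, 68, 5, 4, 86] cursor@4
After 8 (next): list=[98, 6, 88, 68, 5, 4, 86] cursor@86
After 9 (delete_current): list=[98, 6, 88, 68, 5, 4] cursor@4
After 10 (next): list=[98, 6, 88, 68, 5, 4] cursor@4

Answer: 4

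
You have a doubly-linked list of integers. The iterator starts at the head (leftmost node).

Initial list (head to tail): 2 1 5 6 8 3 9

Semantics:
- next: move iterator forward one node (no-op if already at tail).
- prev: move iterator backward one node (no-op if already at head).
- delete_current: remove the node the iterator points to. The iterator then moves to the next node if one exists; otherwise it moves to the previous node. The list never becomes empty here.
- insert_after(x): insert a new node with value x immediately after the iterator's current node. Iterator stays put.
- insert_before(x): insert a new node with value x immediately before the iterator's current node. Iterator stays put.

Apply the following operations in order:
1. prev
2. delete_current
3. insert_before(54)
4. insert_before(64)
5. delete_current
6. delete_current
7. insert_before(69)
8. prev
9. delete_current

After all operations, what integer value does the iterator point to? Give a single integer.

After 1 (prev): list=[2, 1, 5, 6, 8, 3, 9] cursor@2
After 2 (delete_current): list=[1, 5, 6, 8, 3, 9] cursor@1
After 3 (insert_before(54)): list=[54, 1, 5, 6, 8, 3, 9] cursor@1
After 4 (insert_before(64)): list=[54, 64, 1, 5, 6, 8, 3, 9] cursor@1
After 5 (delete_current): list=[54, 64, 5, 6, 8, 3, 9] cursor@5
After 6 (delete_current): list=[54, 64, 6, 8, 3, 9] cursor@6
After 7 (insert_before(69)): list=[54, 64, 69, 6, 8, 3, 9] cursor@6
After 8 (prev): list=[54, 64, 69, 6, 8, 3, 9] cursor@69
After 9 (delete_current): list=[54, 64, 6, 8, 3, 9] cursor@6

Answer: 6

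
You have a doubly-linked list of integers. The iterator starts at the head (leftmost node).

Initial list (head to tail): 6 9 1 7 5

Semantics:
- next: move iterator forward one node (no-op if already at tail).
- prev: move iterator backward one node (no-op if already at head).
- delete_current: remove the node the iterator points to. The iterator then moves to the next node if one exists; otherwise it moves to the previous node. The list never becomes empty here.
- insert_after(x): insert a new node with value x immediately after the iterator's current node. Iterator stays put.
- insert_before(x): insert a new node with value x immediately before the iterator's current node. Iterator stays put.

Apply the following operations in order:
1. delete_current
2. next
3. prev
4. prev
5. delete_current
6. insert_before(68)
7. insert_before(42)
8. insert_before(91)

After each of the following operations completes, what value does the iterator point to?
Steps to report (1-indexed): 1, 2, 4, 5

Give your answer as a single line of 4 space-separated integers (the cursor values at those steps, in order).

Answer: 9 1 9 1

Derivation:
After 1 (delete_current): list=[9, 1, 7, 5] cursor@9
After 2 (next): list=[9, 1, 7, 5] cursor@1
After 3 (prev): list=[9, 1, 7, 5] cursor@9
After 4 (prev): list=[9, 1, 7, 5] cursor@9
After 5 (delete_current): list=[1, 7, 5] cursor@1
After 6 (insert_before(68)): list=[68, 1, 7, 5] cursor@1
After 7 (insert_before(42)): list=[68, 42, 1, 7, 5] cursor@1
After 8 (insert_before(91)): list=[68, 42, 91, 1, 7, 5] cursor@1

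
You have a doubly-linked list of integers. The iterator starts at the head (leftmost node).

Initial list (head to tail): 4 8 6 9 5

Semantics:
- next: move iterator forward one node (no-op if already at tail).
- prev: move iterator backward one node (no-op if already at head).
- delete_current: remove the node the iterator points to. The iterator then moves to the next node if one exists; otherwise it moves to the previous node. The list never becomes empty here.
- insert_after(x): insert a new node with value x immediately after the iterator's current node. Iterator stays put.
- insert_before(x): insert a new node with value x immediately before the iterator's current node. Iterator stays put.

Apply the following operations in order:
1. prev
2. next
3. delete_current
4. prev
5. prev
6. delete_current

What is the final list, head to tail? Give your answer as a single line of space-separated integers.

After 1 (prev): list=[4, 8, 6, 9, 5] cursor@4
After 2 (next): list=[4, 8, 6, 9, 5] cursor@8
After 3 (delete_current): list=[4, 6, 9, 5] cursor@6
After 4 (prev): list=[4, 6, 9, 5] cursor@4
After 5 (prev): list=[4, 6, 9, 5] cursor@4
After 6 (delete_current): list=[6, 9, 5] cursor@6

Answer: 6 9 5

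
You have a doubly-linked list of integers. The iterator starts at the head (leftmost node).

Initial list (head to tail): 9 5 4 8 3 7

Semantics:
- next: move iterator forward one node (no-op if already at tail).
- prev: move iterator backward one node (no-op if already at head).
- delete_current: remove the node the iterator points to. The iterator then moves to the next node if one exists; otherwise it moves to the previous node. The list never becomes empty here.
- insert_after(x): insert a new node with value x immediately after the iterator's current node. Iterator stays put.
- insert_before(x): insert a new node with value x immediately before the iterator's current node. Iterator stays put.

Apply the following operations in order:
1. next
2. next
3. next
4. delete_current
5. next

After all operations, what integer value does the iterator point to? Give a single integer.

Answer: 7

Derivation:
After 1 (next): list=[9, 5, 4, 8, 3, 7] cursor@5
After 2 (next): list=[9, 5, 4, 8, 3, 7] cursor@4
After 3 (next): list=[9, 5, 4, 8, 3, 7] cursor@8
After 4 (delete_current): list=[9, 5, 4, 3, 7] cursor@3
After 5 (next): list=[9, 5, 4, 3, 7] cursor@7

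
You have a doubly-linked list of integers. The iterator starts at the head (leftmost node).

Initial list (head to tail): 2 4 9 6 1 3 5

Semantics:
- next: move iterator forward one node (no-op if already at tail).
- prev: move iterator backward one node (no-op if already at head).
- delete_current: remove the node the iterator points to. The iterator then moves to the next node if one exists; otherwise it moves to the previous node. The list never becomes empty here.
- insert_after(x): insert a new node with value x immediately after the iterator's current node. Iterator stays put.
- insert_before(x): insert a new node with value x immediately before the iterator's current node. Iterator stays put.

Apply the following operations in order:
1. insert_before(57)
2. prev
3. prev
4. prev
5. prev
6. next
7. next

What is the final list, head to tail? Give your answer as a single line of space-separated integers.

After 1 (insert_before(57)): list=[57, 2, 4, 9, 6, 1, 3, 5] cursor@2
After 2 (prev): list=[57, 2, 4, 9, 6, 1, 3, 5] cursor@57
After 3 (prev): list=[57, 2, 4, 9, 6, 1, 3, 5] cursor@57
After 4 (prev): list=[57, 2, 4, 9, 6, 1, 3, 5] cursor@57
After 5 (prev): list=[57, 2, 4, 9, 6, 1, 3, 5] cursor@57
After 6 (next): list=[57, 2, 4, 9, 6, 1, 3, 5] cursor@2
After 7 (next): list=[57, 2, 4, 9, 6, 1, 3, 5] cursor@4

Answer: 57 2 4 9 6 1 3 5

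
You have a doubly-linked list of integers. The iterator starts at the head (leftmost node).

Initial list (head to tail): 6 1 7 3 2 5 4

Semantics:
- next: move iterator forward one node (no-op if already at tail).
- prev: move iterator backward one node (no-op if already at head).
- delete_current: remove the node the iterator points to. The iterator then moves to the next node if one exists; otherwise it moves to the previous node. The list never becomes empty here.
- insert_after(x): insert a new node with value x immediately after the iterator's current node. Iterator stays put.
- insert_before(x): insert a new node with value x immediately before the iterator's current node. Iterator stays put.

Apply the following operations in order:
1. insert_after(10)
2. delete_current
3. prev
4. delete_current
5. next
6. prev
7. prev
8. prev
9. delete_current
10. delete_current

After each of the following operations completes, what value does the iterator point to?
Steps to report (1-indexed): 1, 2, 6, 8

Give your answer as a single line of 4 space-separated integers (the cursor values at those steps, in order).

After 1 (insert_after(10)): list=[6, 10, 1, 7, 3, 2, 5, 4] cursor@6
After 2 (delete_current): list=[10, 1, 7, 3, 2, 5, 4] cursor@10
After 3 (prev): list=[10, 1, 7, 3, 2, 5, 4] cursor@10
After 4 (delete_current): list=[1, 7, 3, 2, 5, 4] cursor@1
After 5 (next): list=[1, 7, 3, 2, 5, 4] cursor@7
After 6 (prev): list=[1, 7, 3, 2, 5, 4] cursor@1
After 7 (prev): list=[1, 7, 3, 2, 5, 4] cursor@1
After 8 (prev): list=[1, 7, 3, 2, 5, 4] cursor@1
After 9 (delete_current): list=[7, 3, 2, 5, 4] cursor@7
After 10 (delete_current): list=[3, 2, 5, 4] cursor@3

Answer: 6 10 1 1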